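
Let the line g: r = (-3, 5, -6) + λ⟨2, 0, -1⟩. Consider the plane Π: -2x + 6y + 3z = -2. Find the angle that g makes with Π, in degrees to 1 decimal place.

26.6

sin θ = |n·v| / (|n||v|) = |-7| / (√49 · √5) = 0.44721.
θ ≈ 26.6°.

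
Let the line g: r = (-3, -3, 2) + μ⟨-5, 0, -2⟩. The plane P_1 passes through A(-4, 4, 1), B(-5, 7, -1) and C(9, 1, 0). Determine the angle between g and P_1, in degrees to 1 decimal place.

28.3

AB = (-1, 3, -2), AC = (13, -3, -1); a normal to P_1 is AB × AC = (-9, -27, -36).
Using A: P_1 has equation -9x - 27y - 36z = -108.
sin θ = |n·v| / (|n||v|) = |117| / (√2106 · √29) = 0.47343.
θ ≈ 28.3°.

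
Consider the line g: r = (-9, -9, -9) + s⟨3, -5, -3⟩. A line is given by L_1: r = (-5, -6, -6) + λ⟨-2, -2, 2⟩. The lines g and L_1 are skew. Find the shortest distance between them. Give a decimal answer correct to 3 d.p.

4.950

Common perpendicular direction n = (3, -5, -3) × (-2, -2, 2) = (-16, 0, -16).
With w = (-5, -6, -6) − (-9, -9, -9) = (4, 3, 3), w · n = -112.
Distance = |w · n| / |n| = |-112| / √512 ≈ 4.950.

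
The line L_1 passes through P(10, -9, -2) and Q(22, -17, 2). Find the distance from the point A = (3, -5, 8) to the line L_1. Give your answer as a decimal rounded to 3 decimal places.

11.799

A direction vector for L_1 is Q − P = (12, -8, 4).
Taking (10, -9, -2) on L_1 with direction v = (12, -8, 4): w = A − (10, -9, -2) = (-7, 4, 10), and w × v = (96, 148, 8).
Distance = |w × v| / |v| = √31184 / √224 ≈ 11.799.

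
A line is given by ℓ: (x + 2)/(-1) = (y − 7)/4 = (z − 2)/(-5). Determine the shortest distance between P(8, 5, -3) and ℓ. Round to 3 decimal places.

ℓ has direction (-1, 4, -5) through (-2, 7, 2).
Taking (-2, 7, 2) on ℓ with direction v = (-1, 4, -5): w = P − (-2, 7, 2) = (10, -2, -5), and w × v = (30, 55, 38).
Distance = |w × v| / |v| = √5369 / √42 ≈ 11.306.

11.306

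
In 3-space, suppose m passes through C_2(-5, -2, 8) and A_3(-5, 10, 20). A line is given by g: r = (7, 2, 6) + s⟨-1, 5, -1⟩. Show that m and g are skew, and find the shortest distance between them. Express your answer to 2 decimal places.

12.65

A direction vector for m is A_3 − C_2 = (0, 12, 12).
Common perpendicular direction n = (0, 12, 12) × (-1, 5, -1) = (-72, -12, 12).
With w = (7, 2, 6) − (-5, -2, 8) = (12, 4, -2), w · n = -936.
Since n ≠ 0 the lines are not parallel, and w · n = -936 ≠ 0 so they do not intersect; hence they are skew.
Distance = |w · n| / |n| = |-936| / √5472 ≈ 12.65.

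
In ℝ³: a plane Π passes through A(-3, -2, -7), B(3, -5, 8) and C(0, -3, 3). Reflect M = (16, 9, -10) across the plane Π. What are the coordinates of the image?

(-14, -21, -4)

AB = (6, -3, 15), AC = (3, -1, 10); a normal to Π is AB × AC = (-15, -15, 3).
Using A: Π has equation -15x - 15y + 3z = 54.
λ = (n·M − d)/|n|² = (-405 − 54)/459 = -1.
Reflection = M − 2λn = (16, 9, -10) − (-2)·(-15, -15, 3) = (-14, -21, -4).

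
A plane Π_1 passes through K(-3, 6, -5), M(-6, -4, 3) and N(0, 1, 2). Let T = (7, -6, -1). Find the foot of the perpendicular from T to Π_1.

KM = (-3, -10, 8), KN = (3, -5, 7); a normal to Π_1 is KM × KN = (-30, 45, 45).
Using K: Π_1 has equation -30x + 45y + 45z = 135.
Foot = T − λn with λ = (n·T − d)/|n|² = (-525 − 135)/4950 = -2/15.
Foot = (7, -6, -1) − (-2/15)·(-30, 45, 45) = (3, 0, 5).

(3, 0, 5)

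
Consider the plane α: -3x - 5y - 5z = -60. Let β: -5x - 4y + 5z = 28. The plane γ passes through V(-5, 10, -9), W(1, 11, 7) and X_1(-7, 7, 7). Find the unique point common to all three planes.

(-5, 8, 7)

VW = (6, 1, 16), VX_1 = (-2, -3, 16); a normal to γ is VW × VX_1 = (64, -128, -16).
Using V: γ has equation 64x - 128y - 16z = -1456.
Solving the 3×3 linear system -3x - 5y - 5z = -60, -5x - 4y + 5z = 28, 64x - 128y - 16z = -1456 (e.g. by elimination or Cramer's rule, determinant = -7792) gives (-5, 8, 7).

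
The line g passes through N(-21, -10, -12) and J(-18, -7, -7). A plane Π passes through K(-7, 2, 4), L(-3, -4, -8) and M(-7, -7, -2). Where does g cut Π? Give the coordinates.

(-9, 2, 8)

A direction vector for g is J − N = (3, 3, 5).
KL = (4, -6, -12), KM = (0, -9, -6); a normal to Π is KL × KM = (-72, 24, -36).
Using K: Π has equation -72x + 24y - 36z = 408.
Substitute r = (-21, -10, -12) + t(3, 3, 5) into the plane: 1704 + (-324)t = 408, so t = 4.
Intersection: (-21, -10, -12) + 4·(3, 3, 5) = (-9, 2, 8).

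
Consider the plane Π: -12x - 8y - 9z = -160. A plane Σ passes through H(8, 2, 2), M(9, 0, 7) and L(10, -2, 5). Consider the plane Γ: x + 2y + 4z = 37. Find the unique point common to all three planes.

(5, 8, 4)

HM = (1, -2, 5), HL = (2, -4, 3); a normal to Σ is HM × HL = (14, 7, 0).
Using H: Σ has equation 14x + 7y = 126.
Solving the 3×3 linear system -12x - 8y - 9z = -160, 14x + 7y = 126, x + 2y + 4z = 37 (e.g. by elimination or Cramer's rule, determinant = -77) gives (5, 8, 4).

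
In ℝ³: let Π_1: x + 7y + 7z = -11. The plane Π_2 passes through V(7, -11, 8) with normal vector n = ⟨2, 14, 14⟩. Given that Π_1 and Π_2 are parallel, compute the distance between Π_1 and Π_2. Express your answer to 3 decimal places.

0.302

Π_2: n·r = n·V gives 2x + 14y + 14z = -28.
Rescale Π_2 by 1/2: x + 7y + 7z = -14. Then distance = |-11 − (-14)| / √99 ≈ 0.302.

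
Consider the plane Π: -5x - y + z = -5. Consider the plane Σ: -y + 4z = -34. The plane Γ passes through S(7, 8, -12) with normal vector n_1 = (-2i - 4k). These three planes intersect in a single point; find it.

(-1, 2, -8)

Γ: n_1·r = n_1·S gives -2x - 4z = 34.
Solving the 3×3 linear system -5x - y + z = -5, -y + 4z = -34, -2x - 4z = 34 (e.g. by elimination or Cramer's rule, determinant = -14) gives (-1, 2, -8).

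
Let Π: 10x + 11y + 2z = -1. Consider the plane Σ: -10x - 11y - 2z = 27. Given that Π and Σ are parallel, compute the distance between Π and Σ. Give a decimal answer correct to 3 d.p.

1.733

Rescale Σ by 1/(-1): 10x + 11y + 2z = -27. Then distance = |-1 − (-27)| / √225 ≈ 1.733.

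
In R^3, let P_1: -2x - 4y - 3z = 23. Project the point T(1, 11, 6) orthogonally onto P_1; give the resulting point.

(-5, -1, -3)

Foot = T − λn with λ = (n·T − d)/|n|² = (-64 − 23)/29 = -3.
Foot = (1, 11, 6) − (-3)·(-2, -4, -3) = (-5, -1, -3).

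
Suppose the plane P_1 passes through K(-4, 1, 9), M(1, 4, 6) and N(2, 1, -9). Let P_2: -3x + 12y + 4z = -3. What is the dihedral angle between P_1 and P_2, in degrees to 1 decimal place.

KM = (5, 3, -3), KN = (6, 0, -18); a normal to P_1 is KM × KN = (-54, 72, -18).
Using K: P_1 has equation -54x + 72y - 18z = 126.
cos θ = |n₁·n₂| / (|n₁||n₂|) = |954| / (√8424 · √169).
θ = arccos(0.79955) ≈ 36.9°.

36.9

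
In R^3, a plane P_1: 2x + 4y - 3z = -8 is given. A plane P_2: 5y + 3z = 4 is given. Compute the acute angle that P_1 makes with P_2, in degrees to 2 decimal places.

cos θ = |n₁·n₂| / (|n₁||n₂|) = |11| / (√29 · √34).
θ = arccos(0.35031) ≈ 69.49°.

69.49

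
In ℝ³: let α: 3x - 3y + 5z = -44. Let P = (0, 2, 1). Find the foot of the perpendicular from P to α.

(-3, 5, -4)

Foot = P − λn with λ = (n·P − d)/|n|² = (-1 − (-44))/43 = 1.
Foot = (0, 2, 1) − 1·(3, -3, 5) = (-3, 5, -4).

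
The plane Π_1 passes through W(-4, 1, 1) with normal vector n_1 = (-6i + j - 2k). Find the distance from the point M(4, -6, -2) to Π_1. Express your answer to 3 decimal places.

7.653

Π_1: n_1·r = n_1·W gives -6x + y - 2z = 23.
n·M − d = (-6)·(4) + (1)·(-6) + (-2)·(-2) − 23 = -49; |n| = √41.
Distance = |-49| / √41 = 49/√41 ≈ 7.653.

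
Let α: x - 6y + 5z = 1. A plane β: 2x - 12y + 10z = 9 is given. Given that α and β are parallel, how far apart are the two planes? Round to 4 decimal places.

0.4445

Rescale β by 1/2: x - 6y + 5z = 9/2. Then distance = |1 − (9/2)| / √62 ≈ 0.4445.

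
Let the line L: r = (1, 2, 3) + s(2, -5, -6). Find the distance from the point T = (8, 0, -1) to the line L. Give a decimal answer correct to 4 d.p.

5.7926

Taking (1, 2, 3) on L with direction v = (2, -5, -6): w = T − (1, 2, 3) = (7, -2, -4), and w × v = (-8, 34, -31).
Distance = |w × v| / |v| = √2181 / √65 ≈ 5.7926.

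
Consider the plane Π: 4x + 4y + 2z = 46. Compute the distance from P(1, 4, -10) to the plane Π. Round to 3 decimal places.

n·P − d = (4)·(1) + (4)·(4) + (2)·(-10) − 46 = -46; |n| = √36.
Distance = |-46| / √36 = 46/√36 ≈ 7.667.

7.667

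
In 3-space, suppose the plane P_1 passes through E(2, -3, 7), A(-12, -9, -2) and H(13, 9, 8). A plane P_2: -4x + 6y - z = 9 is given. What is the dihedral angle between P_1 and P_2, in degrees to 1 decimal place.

48.0

EA = (-14, -6, -9), EH = (11, 12, 1); a normal to P_1 is EA × EH = (102, -85, -102).
Using E: P_1 has equation 102x - 85y - 102z = -255.
cos θ = |n₁·n₂| / (|n₁||n₂|) = |-816| / (√28033 · √53).
θ = arccos(0.66945) ≈ 48.0°.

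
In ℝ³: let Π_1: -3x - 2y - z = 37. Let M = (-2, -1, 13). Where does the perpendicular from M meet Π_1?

(-11, -7, 10)

Foot = M − λn with λ = (n·M − d)/|n|² = (-5 − 37)/14 = -3.
Foot = (-2, -1, 13) − (-3)·(-3, -2, -1) = (-11, -7, 10).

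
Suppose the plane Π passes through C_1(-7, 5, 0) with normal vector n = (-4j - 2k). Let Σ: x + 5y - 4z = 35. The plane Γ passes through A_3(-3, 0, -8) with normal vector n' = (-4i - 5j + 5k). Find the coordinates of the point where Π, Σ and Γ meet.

(-3, 6, -2)

Π: n·r = n·C_1 gives -4y - 2z = -20.
Γ: n'·r = n'·A_3 gives -4x - 5y + 5z = -28.
Solving the 3×3 linear system -4y - 2z = -20, x + 5y - 4z = 35, -4x - 5y + 5z = -28 (e.g. by elimination or Cramer's rule, determinant = -74) gives (-3, 6, -2).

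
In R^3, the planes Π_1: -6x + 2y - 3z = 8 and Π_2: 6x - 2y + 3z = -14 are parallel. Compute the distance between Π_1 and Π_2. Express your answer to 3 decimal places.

0.857

Rescale Π_2 by 1/(-1): -6x + 2y - 3z = 14. Then distance = |8 − 14| / √49 ≈ 0.857.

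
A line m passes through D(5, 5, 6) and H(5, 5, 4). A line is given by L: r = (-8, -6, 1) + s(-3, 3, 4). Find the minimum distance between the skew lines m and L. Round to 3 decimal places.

16.971

A direction vector for m is H − D = (0, 0, -2).
Common perpendicular direction n = (0, 0, -2) × (-3, 3, 4) = (6, 6, 0).
With w = (-8, -6, 1) − (5, 5, 6) = (-13, -11, -5), w · n = -144.
Distance = |w · n| / |n| = |-144| / √72 ≈ 16.971.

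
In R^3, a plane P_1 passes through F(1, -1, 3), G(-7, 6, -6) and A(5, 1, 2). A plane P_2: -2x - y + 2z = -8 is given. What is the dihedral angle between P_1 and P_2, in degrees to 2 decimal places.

69.63

FG = (-8, 7, -9), FA = (4, 2, -1); a normal to P_1 is FG × FA = (11, -44, -44).
Using F: P_1 has equation 11x - 44y - 44z = -77.
cos θ = |n₁·n₂| / (|n₁||n₂|) = |-66| / (√3993 · √9).
θ = arccos(0.34816) ≈ 69.63°.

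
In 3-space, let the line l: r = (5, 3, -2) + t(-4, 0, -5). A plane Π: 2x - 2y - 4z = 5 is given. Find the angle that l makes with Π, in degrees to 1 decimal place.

22.5

sin θ = |n·v| / (|n||v|) = |12| / (√24 · √41) = 0.38255.
θ ≈ 22.5°.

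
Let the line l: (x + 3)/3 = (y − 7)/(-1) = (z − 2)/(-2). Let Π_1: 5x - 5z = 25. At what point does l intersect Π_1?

l has direction (3, -1, -2) through (-3, 7, 2).
Substitute r = (-3, 7, 2) + t(3, -1, -2) into the plane: -25 + 25t = 25, so t = 2.
Intersection: (-3, 7, 2) + 2·(3, -1, -2) = (3, 5, -2).

(3, 5, -2)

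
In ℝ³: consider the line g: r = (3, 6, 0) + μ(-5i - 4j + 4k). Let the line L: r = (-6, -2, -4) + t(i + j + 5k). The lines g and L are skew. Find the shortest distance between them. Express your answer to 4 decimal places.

0.3187

Common perpendicular direction n = (-5, -4, 4) × (1, 1, 5) = (-24, 29, -1).
With w = (-6, -2, -4) − (3, 6, 0) = (-9, -8, -4), w · n = -12.
Distance = |w · n| / |n| = |-12| / √1418 ≈ 0.3187.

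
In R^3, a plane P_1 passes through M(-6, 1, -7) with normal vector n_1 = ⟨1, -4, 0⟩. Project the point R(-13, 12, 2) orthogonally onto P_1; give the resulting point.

(-10, 0, 2)

P_1: n_1·r = n_1·M gives x - 4y = -10.
Foot = R − λn with λ = (n·R − d)/|n|² = (-61 − (-10))/17 = -3.
Foot = (-13, 12, 2) − (-3)·(1, -4, 0) = (-10, 0, 2).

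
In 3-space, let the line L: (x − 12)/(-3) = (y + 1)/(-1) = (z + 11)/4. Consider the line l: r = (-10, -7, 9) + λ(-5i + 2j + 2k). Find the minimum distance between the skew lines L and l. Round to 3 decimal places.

L has direction (-3, -1, 4) through (12, -1, -11).
Common perpendicular direction n = (-3, -1, 4) × (-5, 2, 2) = (-10, -14, -11).
With w = (-10, -7, 9) − (12, -1, -11) = (-22, -6, 20), w · n = 84.
Distance = |w · n| / |n| = |84| / √417 ≈ 4.113.

4.113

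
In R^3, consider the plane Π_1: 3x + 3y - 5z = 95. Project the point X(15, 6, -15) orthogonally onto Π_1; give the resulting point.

Foot = X − λn with λ = (n·X − d)/|n|² = (138 − 95)/43 = 1.
Foot = (15, 6, -15) − 1·(3, 3, -5) = (12, 3, -10).

(12, 3, -10)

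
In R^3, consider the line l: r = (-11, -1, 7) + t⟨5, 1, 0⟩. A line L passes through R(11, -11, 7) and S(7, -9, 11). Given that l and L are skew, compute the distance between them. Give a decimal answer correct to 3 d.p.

A direction vector for L is S − R = (-4, 2, 4).
Common perpendicular direction n = (5, 1, 0) × (-4, 2, 4) = (4, -20, 14).
With w = (11, -11, 7) − (-11, -1, 7) = (22, -10, 0), w · n = 288.
Distance = |w · n| / |n| = |288| / √612 ≈ 11.642.

11.642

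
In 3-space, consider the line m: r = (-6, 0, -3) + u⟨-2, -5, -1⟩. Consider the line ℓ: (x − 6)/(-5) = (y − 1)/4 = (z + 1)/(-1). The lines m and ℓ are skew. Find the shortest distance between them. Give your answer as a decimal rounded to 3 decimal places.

ℓ has direction (-5, 4, -1) through (6, 1, -1).
Common perpendicular direction n = (-2, -5, -1) × (-5, 4, -1) = (9, 3, -33).
With w = (6, 1, -1) − (-6, 0, -3) = (12, 1, 2), w · n = 45.
Distance = |w · n| / |n| = |45| / √1179 ≈ 1.311.

1.311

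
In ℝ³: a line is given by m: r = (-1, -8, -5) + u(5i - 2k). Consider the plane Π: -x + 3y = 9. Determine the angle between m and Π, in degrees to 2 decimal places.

17.07

sin θ = |n·v| / (|n||v|) = |-5| / (√10 · √29) = 0.29361.
θ ≈ 17.07°.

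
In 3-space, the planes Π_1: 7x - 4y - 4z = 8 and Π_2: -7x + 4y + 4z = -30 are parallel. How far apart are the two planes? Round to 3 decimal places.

Rescale Π_2 by 1/(-1): 7x - 4y - 4z = 30. Then distance = |8 − 30| / √81 ≈ 2.444.

2.444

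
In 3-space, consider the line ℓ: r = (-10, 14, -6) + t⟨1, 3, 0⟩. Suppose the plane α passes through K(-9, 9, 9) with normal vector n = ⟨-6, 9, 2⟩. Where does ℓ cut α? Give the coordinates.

α: n·r = n·K gives -6x + 9y + 2z = 153.
Substitute r = (-10, 14, -6) + t(1, 3, 0) into the plane: 174 + 21t = 153, so t = -1.
Intersection: (-10, 14, -6) + (-1)·(1, 3, 0) = (-11, 11, -6).

(-11, 11, -6)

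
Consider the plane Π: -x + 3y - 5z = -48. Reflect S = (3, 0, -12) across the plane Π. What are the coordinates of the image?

λ = (n·S − d)/|n|² = (57 − (-48))/35 = 3.
Reflection = S − 2λn = (3, 0, -12) − 6·(-1, 3, -5) = (9, -18, 18).

(9, -18, 18)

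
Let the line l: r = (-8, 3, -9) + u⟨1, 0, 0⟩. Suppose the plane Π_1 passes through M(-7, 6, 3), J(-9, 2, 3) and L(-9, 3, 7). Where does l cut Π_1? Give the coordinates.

MJ = (-2, -4, 0), ML = (-2, -3, 4); a normal to Π_1 is MJ × ML = (-16, 8, -2).
Using M: Π_1 has equation -16x + 8y - 2z = 154.
Substitute r = (-8, 3, -9) + t(1, 0, 0) into the plane: 170 + (-16)t = 154, so t = 1.
Intersection: (-8, 3, -9) + 1·(1, 0, 0) = (-7, 3, -9).

(-7, 3, -9)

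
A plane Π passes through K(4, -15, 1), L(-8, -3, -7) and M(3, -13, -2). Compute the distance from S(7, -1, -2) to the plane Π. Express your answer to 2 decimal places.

KL = (-12, 12, -8), KM = (-1, 2, -3); a normal to Π is KL × KM = (-20, -28, -12).
Using K: Π has equation -20x - 28y - 12z = 328.
n·S − d = (-20)·(7) + (-28)·(-1) + (-12)·(-2) − 328 = -416; |n| = √1328.
Distance = |-416| / √1328 = 416/√1328 ≈ 11.42.

11.42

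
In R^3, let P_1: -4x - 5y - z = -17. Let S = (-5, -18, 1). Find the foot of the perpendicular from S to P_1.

Foot = S − λn with λ = (n·S − d)/|n|² = (109 − (-17))/42 = 3.
Foot = (-5, -18, 1) − 3·(-4, -5, -1) = (7, -3, 4).

(7, -3, 4)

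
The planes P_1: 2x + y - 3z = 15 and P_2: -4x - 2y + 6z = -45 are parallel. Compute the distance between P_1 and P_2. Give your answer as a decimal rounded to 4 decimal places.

Rescale P_2 by 1/(-2): 2x + y - 3z = 45/2. Then distance = |15 − (45/2)| / √14 ≈ 2.0045.

2.0045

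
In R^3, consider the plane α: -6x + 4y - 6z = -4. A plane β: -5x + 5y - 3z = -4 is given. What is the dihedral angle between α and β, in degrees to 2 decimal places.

cos θ = |n₁·n₂| / (|n₁||n₂|) = |68| / (√88 · √59).
θ = arccos(0.94372) ≈ 19.31°.

19.31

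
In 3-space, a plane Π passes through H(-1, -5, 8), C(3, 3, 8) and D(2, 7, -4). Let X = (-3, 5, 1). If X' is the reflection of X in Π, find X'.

(5, 1, -1)

HC = (4, 8, 0), HD = (3, 12, -12); a normal to Π is HC × HD = (-96, 48, 24).
Using H: Π has equation -96x + 48y + 24z = 48.
λ = (n·X − d)/|n|² = (552 − 48)/12096 = 1/24.
Reflection = X − 2λn = (-3, 5, 1) − (1/12)·(-96, 48, 24) = (5, 1, -1).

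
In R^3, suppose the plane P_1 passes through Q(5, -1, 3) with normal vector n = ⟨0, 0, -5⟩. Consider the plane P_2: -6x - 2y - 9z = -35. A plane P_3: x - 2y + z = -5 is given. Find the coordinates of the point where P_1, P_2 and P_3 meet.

P_1: n·r = n·Q gives -5z = -15.
Solving the 3×3 linear system -5z = -15, -6x - 2y - 9z = -35, x - 2y + z = -5 (e.g. by elimination or Cramer's rule, determinant = -70) gives (0, 4, 3).

(0, 4, 3)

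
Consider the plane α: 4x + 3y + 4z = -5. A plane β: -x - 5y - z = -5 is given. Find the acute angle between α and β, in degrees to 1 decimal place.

cos θ = |n₁·n₂| / (|n₁||n₂|) = |-23| / (√41 · √27).
θ = arccos(0.69128) ≈ 46.3°.

46.3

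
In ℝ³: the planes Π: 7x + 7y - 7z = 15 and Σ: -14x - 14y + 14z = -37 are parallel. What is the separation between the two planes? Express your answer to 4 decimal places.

0.2887

Rescale Σ by 1/(-2): 7x + 7y - 7z = 37/2. Then distance = |15 − (37/2)| / √147 ≈ 0.2887.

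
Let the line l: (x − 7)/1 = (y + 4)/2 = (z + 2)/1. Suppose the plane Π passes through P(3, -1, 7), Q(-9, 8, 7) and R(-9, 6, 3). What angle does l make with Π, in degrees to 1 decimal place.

l has direction (1, 2, 1) through (7, -4, -2).
PQ = (-12, 9, 0), PR = (-12, 7, -4); a normal to Π is PQ × PR = (-36, -48, 24).
Using P: Π has equation -36x - 48y + 24z = 108.
sin θ = |n·v| / (|n||v|) = |-108| / (√4176 · √6) = 0.68229.
θ ≈ 43.0°.

43.0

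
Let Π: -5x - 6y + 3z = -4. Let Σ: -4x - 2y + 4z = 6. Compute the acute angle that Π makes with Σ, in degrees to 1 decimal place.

cos θ = |n₁·n₂| / (|n₁||n₂|) = |44| / (√70 · √36).
θ = arccos(0.87650) ≈ 28.8°.

28.8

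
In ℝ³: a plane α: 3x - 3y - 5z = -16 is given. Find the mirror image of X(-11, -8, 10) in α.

(-5, -14, 0)

λ = (n·X − d)/|n|² = (-59 − (-16))/43 = -1.
Reflection = X − 2λn = (-11, -8, 10) − (-2)·(3, -3, -5) = (-5, -14, 0).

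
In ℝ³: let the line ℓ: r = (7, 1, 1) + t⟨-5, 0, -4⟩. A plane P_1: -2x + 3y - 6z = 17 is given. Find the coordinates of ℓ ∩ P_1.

(2, 1, -3)

Substitute r = (7, 1, 1) + t(-5, 0, -4) into the plane: -17 + 34t = 17, so t = 1.
Intersection: (7, 1, 1) + 1·(-5, 0, -4) = (2, 1, -3).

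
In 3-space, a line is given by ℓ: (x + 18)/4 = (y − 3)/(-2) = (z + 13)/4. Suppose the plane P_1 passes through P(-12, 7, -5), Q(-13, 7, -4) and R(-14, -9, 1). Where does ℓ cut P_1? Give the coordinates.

(-10, -1, -5)

ℓ has direction (4, -2, 4) through (-18, 3, -13).
PQ = (-1, 0, 1), PR = (-2, -16, 6); a normal to P_1 is PQ × PR = (16, 4, 16).
Using P: P_1 has equation 16x + 4y + 16z = -244.
Substitute r = (-18, 3, -13) + t(4, -2, 4) into the plane: -484 + 120t = -244, so t = 2.
Intersection: (-18, 3, -13) + 2·(4, -2, 4) = (-10, -1, -5).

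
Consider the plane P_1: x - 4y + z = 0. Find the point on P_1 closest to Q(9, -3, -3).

Foot = Q − λn with λ = (n·Q − d)/|n|² = (18 − 0)/18 = 1.
Foot = (9, -3, -3) − 1·(1, -4, 1) = (8, 1, -4).

(8, 1, -4)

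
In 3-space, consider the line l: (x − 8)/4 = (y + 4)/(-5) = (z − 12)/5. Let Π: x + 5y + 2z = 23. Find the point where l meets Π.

(4, 1, 7)

l has direction (4, -5, 5) through (8, -4, 12).
Substitute r = (8, -4, 12) + t(4, -5, 5) into the plane: 12 + (-11)t = 23, so t = -1.
Intersection: (8, -4, 12) + (-1)·(4, -5, 5) = (4, 1, 7).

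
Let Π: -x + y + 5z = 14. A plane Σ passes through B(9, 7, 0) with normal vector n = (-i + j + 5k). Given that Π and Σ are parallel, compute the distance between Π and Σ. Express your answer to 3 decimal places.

Σ: n·r = n·B gives -x + y + 5z = -2.
Same normal n = (-1, 1, 5) with |n| = √27; distance = |14 − (-2)| / |n| = 16/√27 ≈ 3.079.

3.079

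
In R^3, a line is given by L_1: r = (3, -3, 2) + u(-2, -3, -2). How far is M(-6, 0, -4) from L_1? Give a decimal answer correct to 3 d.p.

10.003

Taking (3, -3, 2) on L_1 with direction v = (-2, -3, -2): w = M − (3, -3, 2) = (-9, 3, -6), and w × v = (-24, -6, 33).
Distance = |w × v| / |v| = √1701 / √17 ≈ 10.003.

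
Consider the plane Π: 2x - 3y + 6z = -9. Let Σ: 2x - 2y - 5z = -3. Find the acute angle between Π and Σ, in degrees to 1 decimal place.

cos θ = |n₁·n₂| / (|n₁||n₂|) = |-20| / (√49 · √33).
θ = arccos(0.49736) ≈ 60.2°.

60.2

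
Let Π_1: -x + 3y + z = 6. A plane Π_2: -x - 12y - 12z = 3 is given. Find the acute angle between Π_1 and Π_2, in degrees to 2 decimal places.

cos θ = |n₁·n₂| / (|n₁||n₂|) = |-47| / (√11 · √289).
θ = arccos(0.83359) ≈ 33.53°.

33.53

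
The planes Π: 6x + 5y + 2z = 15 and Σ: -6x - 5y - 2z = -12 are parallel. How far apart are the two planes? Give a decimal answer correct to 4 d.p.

Rescale Σ by 1/(-1): 6x + 5y + 2z = 12. Then distance = |15 − 12| / √65 ≈ 0.3721.

0.3721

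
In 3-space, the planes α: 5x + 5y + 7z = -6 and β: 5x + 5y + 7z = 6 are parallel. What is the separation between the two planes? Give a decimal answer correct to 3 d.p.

Same normal n = (5, 5, 7) with |n| = √99; distance = |-6 − 6| / |n| = 12/√99 ≈ 1.206.

1.206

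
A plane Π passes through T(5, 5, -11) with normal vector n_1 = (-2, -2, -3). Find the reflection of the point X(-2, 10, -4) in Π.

(-6, 6, -10)

Π: n_1·r = n_1·T gives -2x - 2y - 3z = 13.
λ = (n·X − d)/|n|² = (-4 − 13)/17 = -1.
Reflection = X − 2λn = (-2, 10, -4) − (-2)·(-2, -2, -3) = (-6, 6, -10).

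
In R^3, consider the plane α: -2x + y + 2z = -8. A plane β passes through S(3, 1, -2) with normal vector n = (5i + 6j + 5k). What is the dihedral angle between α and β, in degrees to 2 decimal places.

77.55

β: n·r = n·S gives 5x + 6y + 5z = 11.
cos θ = |n₁·n₂| / (|n₁||n₂|) = |6| / (√9 · √86).
θ = arccos(0.21567) ≈ 77.55°.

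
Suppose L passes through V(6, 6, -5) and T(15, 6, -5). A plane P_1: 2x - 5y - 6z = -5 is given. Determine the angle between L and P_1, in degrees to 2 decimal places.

A direction vector for L is T − V = (9, 0, 0).
sin θ = |n·v| / (|n||v|) = |18| / (√65 · √81) = 0.24807.
θ ≈ 14.36°.

14.36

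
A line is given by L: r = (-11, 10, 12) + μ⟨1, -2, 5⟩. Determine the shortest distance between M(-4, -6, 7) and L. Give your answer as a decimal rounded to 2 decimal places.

Taking (-11, 10, 12) on L with direction v = (1, -2, 5): w = M − (-11, 10, 12) = (7, -16, -5), and w × v = (-90, -40, 2).
Distance = |w × v| / |v| = √9704 / √30 ≈ 17.99.

17.99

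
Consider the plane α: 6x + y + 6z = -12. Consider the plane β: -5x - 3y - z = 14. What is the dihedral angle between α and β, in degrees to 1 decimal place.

cos θ = |n₁·n₂| / (|n₁||n₂|) = |-39| / (√73 · √35).
θ = arccos(0.77156) ≈ 39.5°.

39.5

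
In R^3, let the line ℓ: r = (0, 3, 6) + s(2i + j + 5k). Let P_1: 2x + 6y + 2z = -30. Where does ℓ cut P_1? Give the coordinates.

(-6, 0, -9)

Substitute r = (0, 3, 6) + t(2, 1, 5) into the plane: 30 + 20t = -30, so t = -3.
Intersection: (0, 3, 6) + (-3)·(2, 1, 5) = (-6, 0, -9).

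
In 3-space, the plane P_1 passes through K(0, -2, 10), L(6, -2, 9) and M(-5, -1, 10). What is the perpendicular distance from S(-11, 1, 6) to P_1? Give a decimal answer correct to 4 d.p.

2.5400

KL = (6, 0, -1), KM = (-5, 1, 0); a normal to P_1 is KL × KM = (1, 5, 6).
Using K: P_1 has equation x + 5y + 6z = 50.
n·S − d = (1)·(-11) + (5)·(1) + (6)·(6) − 50 = -20; |n| = √62.
Distance = |-20| / √62 = 20/√62 ≈ 2.5400.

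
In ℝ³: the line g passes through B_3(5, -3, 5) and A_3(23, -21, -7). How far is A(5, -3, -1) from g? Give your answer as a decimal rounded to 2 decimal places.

5.43

A direction vector for g is A_3 − B_3 = (18, -18, -12).
Taking (5, -3, 5) on g with direction v = (18, -18, -12): w = A − (5, -3, 5) = (0, 0, -6), and w × v = (-108, -108, 0).
Distance = |w × v| / |v| = √23328 / √792 ≈ 5.43.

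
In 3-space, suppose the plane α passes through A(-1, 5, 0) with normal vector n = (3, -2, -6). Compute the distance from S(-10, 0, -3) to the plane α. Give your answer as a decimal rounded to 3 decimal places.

0.143

α: n·r = n·A gives 3x - 2y - 6z = -13.
n·S − d = (3)·(-10) + (-2)·(0) + (-6)·(-3) − (-13) = 1; |n| = √49.
Distance = |1| / √49 = 1/√49 ≈ 0.143.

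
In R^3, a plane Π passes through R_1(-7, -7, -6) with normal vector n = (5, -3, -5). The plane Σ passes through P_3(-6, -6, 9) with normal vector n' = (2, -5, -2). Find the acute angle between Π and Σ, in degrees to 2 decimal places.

Π: n·r = n·R_1 gives 5x - 3y - 5z = 16.
Σ: n'·r = n'·P_3 gives 2x - 5y - 2z = 0.
cos θ = |n₁·n₂| / (|n₁||n₂|) = |35| / (√59 · √33).
θ = arccos(0.79320) ≈ 37.51°.

37.51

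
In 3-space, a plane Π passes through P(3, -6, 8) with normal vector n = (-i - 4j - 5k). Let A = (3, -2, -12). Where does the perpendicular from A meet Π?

Π: n·r = n·P gives -x - 4y - 5z = -19.
Foot = A − λn with λ = (n·A − d)/|n|² = (65 − (-19))/42 = 2.
Foot = (3, -2, -12) − 2·(-1, -4, -5) = (5, 6, -2).

(5, 6, -2)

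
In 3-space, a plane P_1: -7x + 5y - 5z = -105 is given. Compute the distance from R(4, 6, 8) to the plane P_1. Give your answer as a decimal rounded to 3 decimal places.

6.734

n·R − d = (-7)·(4) + (5)·(6) + (-5)·(8) − (-105) = 67; |n| = √99.
Distance = |67| / √99 = 67/√99 ≈ 6.734.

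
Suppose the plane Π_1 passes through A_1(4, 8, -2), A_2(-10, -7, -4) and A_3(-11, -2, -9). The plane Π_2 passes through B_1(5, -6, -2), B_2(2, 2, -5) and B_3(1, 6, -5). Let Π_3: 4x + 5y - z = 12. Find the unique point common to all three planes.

(8, -2, 10)

A_1A_2 = (-14, -15, -2), A_1A_3 = (-15, -10, -7); a normal to Π_1 is A_1A_2 × A_1A_3 = (85, -68, -85).
Using A_1: Π_1 has equation 85x - 68y - 85z = -34.
B_1B_2 = (-3, 8, -3), B_1B_3 = (-4, 12, -3); a normal to Π_2 is B_1B_2 × B_1B_3 = (12, 3, -4).
Using B_1: Π_2 has equation 12x + 3y - 4z = 50.
Solving the 3×3 linear system 85x - 68y - 85z = -34, 12x + 3y - 4z = 50, 4x + 5y - z = 12 (e.g. by elimination or Cramer's rule, determinant = -2363) gives (8, -2, 10).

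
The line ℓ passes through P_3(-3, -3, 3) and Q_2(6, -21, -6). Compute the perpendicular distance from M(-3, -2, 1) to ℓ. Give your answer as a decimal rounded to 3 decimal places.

2.236

A direction vector for ℓ is Q_2 − P_3 = (9, -18, -9).
Taking (-3, -3, 3) on ℓ with direction v = (9, -18, -9): w = M − (-3, -3, 3) = (0, 1, -2), and w × v = (-45, -18, -9).
Distance = |w × v| / |v| = √2430 / √486 ≈ 2.236.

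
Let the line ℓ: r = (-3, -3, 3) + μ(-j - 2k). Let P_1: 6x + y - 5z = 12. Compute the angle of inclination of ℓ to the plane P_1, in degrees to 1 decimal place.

sin θ = |n·v| / (|n||v|) = |9| / (√62 · √5) = 0.51117.
θ ≈ 30.7°.

30.7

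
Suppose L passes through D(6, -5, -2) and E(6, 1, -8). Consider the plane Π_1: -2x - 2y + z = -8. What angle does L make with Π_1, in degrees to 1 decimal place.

A direction vector for L is E − D = (0, 6, -6).
sin θ = |n·v| / (|n||v|) = |-18| / (√9 · √72) = 0.70711.
θ ≈ 45.0°.

45.0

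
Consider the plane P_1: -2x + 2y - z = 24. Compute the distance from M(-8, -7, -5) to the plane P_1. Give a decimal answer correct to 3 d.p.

n·M − d = (-2)·(-8) + (2)·(-7) + (-1)·(-5) − 24 = -17; |n| = √9.
Distance = |-17| / √9 = 17/√9 ≈ 5.667.

5.667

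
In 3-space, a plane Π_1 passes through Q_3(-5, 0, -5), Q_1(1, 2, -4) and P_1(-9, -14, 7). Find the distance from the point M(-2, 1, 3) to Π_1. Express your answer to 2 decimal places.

5.00

Q_3Q_1 = (6, 2, 1), Q_3P_1 = (-4, -14, 12); a normal to Π_1 is Q_3Q_1 × Q_3P_1 = (38, -76, -76).
Using Q_3: Π_1 has equation 38x - 76y - 76z = 190.
n·M − d = (38)·(-2) + (-76)·(1) + (-76)·(3) − 190 = -570; |n| = √12996.
Distance = |-570| / √12996 = 570/√12996 ≈ 5.00.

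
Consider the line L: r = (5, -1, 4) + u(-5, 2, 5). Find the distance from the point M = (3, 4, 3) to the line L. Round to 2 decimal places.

5.08

Taking (5, -1, 4) on L with direction v = (-5, 2, 5): w = M − (5, -1, 4) = (-2, 5, -1), and w × v = (27, 15, 21).
Distance = |w × v| / |v| = √1395 / √54 ≈ 5.08.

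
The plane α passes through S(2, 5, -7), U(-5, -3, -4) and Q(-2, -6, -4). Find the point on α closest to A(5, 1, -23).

(8, 4, -8)

SU = (-7, -8, 3), SQ = (-4, -11, 3); a normal to α is SU × SQ = (9, 9, 45).
Using S: α has equation 9x + 9y + 45z = -252.
Foot = A − λn with λ = (n·A − d)/|n|² = (-981 − (-252))/2187 = -1/3.
Foot = (5, 1, -23) − (-1/3)·(9, 9, 45) = (8, 4, -8).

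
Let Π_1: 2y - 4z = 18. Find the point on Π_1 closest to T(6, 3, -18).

(6, -3, -6)

Foot = T − λn with λ = (n·T − d)/|n|² = (78 − 18)/20 = 3.
Foot = (6, 3, -18) − 3·(0, 2, -4) = (6, -3, -6).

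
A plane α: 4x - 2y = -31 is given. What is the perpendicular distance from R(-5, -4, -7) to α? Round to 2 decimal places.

n·R − d = (4)·(-5) + (-2)·(-4) + (0)·(-7) − (-31) = 19; |n| = √20.
Distance = |19| / √20 = 19/√20 ≈ 4.25.

4.25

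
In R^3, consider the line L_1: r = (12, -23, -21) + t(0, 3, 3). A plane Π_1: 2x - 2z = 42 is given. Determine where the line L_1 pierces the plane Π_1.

Substitute r = (12, -23, -21) + t(0, 3, 3) into the plane: 66 + (-6)t = 42, so t = 4.
Intersection: (12, -23, -21) + 4·(0, 3, 3) = (12, -11, -9).

(12, -11, -9)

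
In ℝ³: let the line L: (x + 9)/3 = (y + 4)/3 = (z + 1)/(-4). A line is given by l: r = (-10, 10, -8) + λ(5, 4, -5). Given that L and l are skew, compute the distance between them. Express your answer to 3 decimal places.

L has direction (3, 3, -4) through (-9, -4, -1).
Common perpendicular direction n = (3, 3, -4) × (5, 4, -5) = (1, -5, -3).
With w = (-10, 10, -8) − (-9, -4, -1) = (-1, 14, -7), w · n = -50.
Distance = |w · n| / |n| = |-50| / √35 ≈ 8.452.

8.452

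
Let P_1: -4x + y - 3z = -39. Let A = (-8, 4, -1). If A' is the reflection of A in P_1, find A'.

(16, -2, 17)

λ = (n·A − d)/|n|² = (39 − (-39))/26 = 3.
Reflection = A − 2λn = (-8, 4, -1) − 6·(-4, 1, -3) = (16, -2, 17).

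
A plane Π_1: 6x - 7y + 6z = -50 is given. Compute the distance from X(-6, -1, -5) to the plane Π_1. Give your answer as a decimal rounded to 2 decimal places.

0.82

n·X − d = (6)·(-6) + (-7)·(-1) + (6)·(-5) − (-50) = -9; |n| = √121.
Distance = |-9| / √121 = 9/√121 ≈ 0.82.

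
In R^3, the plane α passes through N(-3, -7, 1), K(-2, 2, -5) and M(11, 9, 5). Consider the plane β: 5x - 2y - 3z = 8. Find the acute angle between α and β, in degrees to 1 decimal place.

11.5

NK = (1, 9, -6), NM = (14, 16, 4); a normal to α is NK × NM = (132, -88, -110).
Using N: α has equation 132x - 88y - 110z = 110.
cos θ = |n₁·n₂| / (|n₁||n₂|) = |1166| / (√37268 · √38).
θ = arccos(0.97980) ≈ 11.5°.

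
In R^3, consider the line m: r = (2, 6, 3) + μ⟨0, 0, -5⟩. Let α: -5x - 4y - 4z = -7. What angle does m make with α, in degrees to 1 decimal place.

sin θ = |n·v| / (|n||v|) = |20| / (√57 · √25) = 0.52981.
θ ≈ 32.0°.

32.0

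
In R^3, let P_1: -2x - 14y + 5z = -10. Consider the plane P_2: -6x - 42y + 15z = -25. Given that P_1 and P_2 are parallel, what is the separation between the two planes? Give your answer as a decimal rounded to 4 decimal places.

Rescale P_2 by 1/3: -2x - 14y + 5z = -25/3. Then distance = |-10 − (-25/3)| / √225 ≈ 0.1111.

0.1111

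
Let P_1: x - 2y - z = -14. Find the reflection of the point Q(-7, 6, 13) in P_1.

λ = (n·Q − d)/|n|² = (-32 − (-14))/6 = -3.
Reflection = Q − 2λn = (-7, 6, 13) − (-6)·(1, -2, -1) = (-1, -6, 7).

(-1, -6, 7)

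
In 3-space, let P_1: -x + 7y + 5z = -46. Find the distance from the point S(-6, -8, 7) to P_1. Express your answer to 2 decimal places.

n·S − d = (-1)·(-6) + (7)·(-8) + (5)·(7) − (-46) = 31; |n| = √75.
Distance = |31| / √75 = 31/√75 ≈ 3.58.

3.58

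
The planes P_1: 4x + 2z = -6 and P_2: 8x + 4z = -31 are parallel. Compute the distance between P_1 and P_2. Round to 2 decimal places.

Rescale P_2 by 1/2: 4x + 2z = -31/2. Then distance = |-6 − (-31/2)| / √20 ≈ 2.12.

2.12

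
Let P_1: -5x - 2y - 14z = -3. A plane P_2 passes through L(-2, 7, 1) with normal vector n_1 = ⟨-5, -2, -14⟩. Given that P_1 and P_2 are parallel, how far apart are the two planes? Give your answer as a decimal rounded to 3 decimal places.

1.000

P_2: n_1·r = n_1·L gives -5x - 2y - 14z = -18.
Same normal n = (-5, -2, -14) with |n| = √225; distance = |-3 − (-18)| / |n| = 15/√225 ≈ 1.000.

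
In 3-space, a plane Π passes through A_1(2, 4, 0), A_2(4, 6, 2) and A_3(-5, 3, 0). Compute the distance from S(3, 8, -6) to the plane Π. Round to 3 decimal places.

6.793

A_1A_2 = (2, 2, 2), A_1A_3 = (-7, -1, 0); a normal to Π is A_1A_2 × A_1A_3 = (2, -14, 12).
Using A_1: Π has equation 2x - 14y + 12z = -52.
n·S − d = (2)·(3) + (-14)·(8) + (12)·(-6) − (-52) = -126; |n| = √344.
Distance = |-126| / √344 = 126/√344 ≈ 6.793.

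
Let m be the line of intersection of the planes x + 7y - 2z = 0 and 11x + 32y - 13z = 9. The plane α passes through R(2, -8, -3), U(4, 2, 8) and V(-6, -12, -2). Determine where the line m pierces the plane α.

(5, 1, 6)

Direction of m: (1, 7, -2) × (11, 32, -13) = (-27, -9, -45).
A point on m: solving the two plane equations with x = 8 gives (8, 2, 11).
RU = (2, 10, 11), RV = (-8, -4, 1); a normal to α is RU × RV = (54, -90, 72).
Using R: α has equation 54x - 90y + 72z = 612.
Substitute r = (8, 2, 11) + t(-27, -9, -45) into the plane: 1044 + (-3888)t = 612, so t = 1/9.
Intersection: (8, 2, 11) + (1/9)·(-27, -9, -45) = (5, 1, 6).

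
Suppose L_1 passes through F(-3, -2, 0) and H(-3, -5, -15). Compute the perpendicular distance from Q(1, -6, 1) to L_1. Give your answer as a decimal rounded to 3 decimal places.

A direction vector for L_1 is H − F = (0, -3, -15).
Taking (-3, -2, 0) on L_1 with direction v = (0, -3, -15): w = Q − (-3, -2, 0) = (4, -4, 1), and w × v = (63, 60, -12).
Distance = |w × v| / |v| = √7713 / √234 ≈ 5.741.

5.741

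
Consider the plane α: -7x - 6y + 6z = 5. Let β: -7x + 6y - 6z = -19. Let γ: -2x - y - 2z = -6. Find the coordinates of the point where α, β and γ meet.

(1, 0, 2)

Solving the 3×3 linear system -7x - 6y + 6z = 5, -7x + 6y - 6z = -19, -2x - y - 2z = -6 (e.g. by elimination or Cramer's rule, determinant = 252) gives (1, 0, 2).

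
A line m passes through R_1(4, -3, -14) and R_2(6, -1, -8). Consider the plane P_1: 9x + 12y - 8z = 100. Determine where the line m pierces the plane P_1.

A direction vector for m is R_2 − R_1 = (2, 2, 6).
Substitute r = (4, -3, -14) + t(2, 2, 6) into the plane: 112 + (-6)t = 100, so t = 2.
Intersection: (4, -3, -14) + 2·(2, 2, 6) = (8, 1, -2).

(8, 1, -2)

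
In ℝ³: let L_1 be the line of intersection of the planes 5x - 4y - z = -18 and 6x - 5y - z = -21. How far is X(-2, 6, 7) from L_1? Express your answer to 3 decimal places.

3.559

Direction of L_1: (5, -4, -1) × (6, -5, -1) = (-1, -1, -1).
A point on L_1: solving the two plane equations with x = -1 gives (-1, 2, 5).
Taking (-1, 2, 5) on L_1 with direction v = (-1, -1, -1): w = X − (-1, 2, 5) = (-1, 4, 2), and w × v = (-2, -3, 5).
Distance = |w × v| / |v| = √38 / √3 ≈ 3.559.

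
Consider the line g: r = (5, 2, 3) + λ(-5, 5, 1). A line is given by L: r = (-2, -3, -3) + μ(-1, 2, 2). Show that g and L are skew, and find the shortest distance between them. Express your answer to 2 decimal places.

Common perpendicular direction n = (-5, 5, 1) × (-1, 2, 2) = (8, 9, -5).
With w = (-2, -3, -3) − (5, 2, 3) = (-7, -5, -6), w · n = -71.
Since n ≠ 0 the lines are not parallel, and w · n = -71 ≠ 0 so they do not intersect; hence they are skew.
Distance = |w · n| / |n| = |-71| / √170 ≈ 5.45.

5.45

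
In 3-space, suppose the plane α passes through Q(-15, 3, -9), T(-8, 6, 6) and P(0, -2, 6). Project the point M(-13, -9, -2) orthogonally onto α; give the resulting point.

QT = (7, 3, 15), QP = (15, -5, 15); a normal to α is QT × QP = (120, 120, -80).
Using Q: α has equation 120x + 120y - 80z = -720.
Foot = M − λn with λ = (n·M − d)/|n|² = (-2480 − (-720))/35200 = -1/20.
Foot = (-13, -9, -2) − (-1/20)·(120, 120, -80) = (-7, -3, -6).

(-7, -3, -6)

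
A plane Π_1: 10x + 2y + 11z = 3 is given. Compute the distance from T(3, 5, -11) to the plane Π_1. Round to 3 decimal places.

n·T − d = (10)·(3) + (2)·(5) + (11)·(-11) − 3 = -84; |n| = √225.
Distance = |-84| / √225 = 84/√225 ≈ 5.600.

5.600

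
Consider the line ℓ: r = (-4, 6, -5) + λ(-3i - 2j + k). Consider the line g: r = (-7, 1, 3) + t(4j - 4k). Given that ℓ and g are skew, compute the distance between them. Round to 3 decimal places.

Common perpendicular direction n = (-3, -2, 1) × (0, 4, -4) = (4, -12, -12).
With w = (-7, 1, 3) − (-4, 6, -5) = (-3, -5, 8), w · n = -48.
Distance = |w · n| / |n| = |-48| / √304 ≈ 2.753.

2.753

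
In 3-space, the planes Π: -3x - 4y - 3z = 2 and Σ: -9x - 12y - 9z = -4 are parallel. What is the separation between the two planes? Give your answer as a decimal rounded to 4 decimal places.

Rescale Σ by 1/3: -3x - 4y - 3z = -4/3. Then distance = |2 − (-4/3)| / √34 ≈ 0.5717.

0.5717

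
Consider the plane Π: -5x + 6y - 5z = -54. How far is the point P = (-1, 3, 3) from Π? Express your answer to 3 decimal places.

n·P − d = (-5)·(-1) + (6)·(3) + (-5)·(3) − (-54) = 62; |n| = √86.
Distance = |62| / √86 = 62/√86 ≈ 6.686.

6.686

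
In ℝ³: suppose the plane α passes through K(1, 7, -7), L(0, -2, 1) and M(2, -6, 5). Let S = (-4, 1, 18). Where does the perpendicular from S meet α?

(-2, -9, 7)

KL = (-1, -9, 8), KM = (1, -13, 12); a normal to α is KL × KM = (-4, 20, 22).
Using K: α has equation -4x + 20y + 22z = -18.
Foot = S − λn with λ = (n·S − d)/|n|² = (432 − (-18))/900 = 1/2.
Foot = (-4, 1, 18) − (1/2)·(-4, 20, 22) = (-2, -9, 7).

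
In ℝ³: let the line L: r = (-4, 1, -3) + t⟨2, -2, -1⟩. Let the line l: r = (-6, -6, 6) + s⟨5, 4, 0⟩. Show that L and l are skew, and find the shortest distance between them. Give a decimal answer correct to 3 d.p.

9.893

Common perpendicular direction n = (2, -2, -1) × (5, 4, 0) = (4, -5, 18).
With w = (-6, -6, 6) − (-4, 1, -3) = (-2, -7, 9), w · n = 189.
Since n ≠ 0 the lines are not parallel, and w · n = 189 ≠ 0 so they do not intersect; hence they are skew.
Distance = |w · n| / |n| = |189| / √365 ≈ 9.893.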